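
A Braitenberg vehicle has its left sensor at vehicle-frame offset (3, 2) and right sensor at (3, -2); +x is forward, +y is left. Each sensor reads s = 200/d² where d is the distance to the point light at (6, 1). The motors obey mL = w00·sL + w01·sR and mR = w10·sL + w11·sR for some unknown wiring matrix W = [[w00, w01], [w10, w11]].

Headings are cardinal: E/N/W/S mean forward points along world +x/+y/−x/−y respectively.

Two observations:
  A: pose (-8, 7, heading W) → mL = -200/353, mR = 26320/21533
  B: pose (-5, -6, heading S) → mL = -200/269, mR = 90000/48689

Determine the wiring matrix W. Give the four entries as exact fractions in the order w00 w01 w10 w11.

obs A: pose=(-8,7,W) → sL=40/61, sR=200/353, mL=-200/353, mR=26320/21533
obs B: pose=(-5,-6,S) → sL=200/181, sR=200/269, mL=-200/269, mR=90000/48689
sensor matrix S = [[40/61, 200/353], [200/181, 200/269]]; det S = -145216000/1048420237
solve [mL_A; mL_B] = S·[w00; w01] and [mR_A; mR_B] = S·[w10; w11]:
  w00 = 0, w01 = -1, w10 = 1, w11 = 1

0 -1 1 1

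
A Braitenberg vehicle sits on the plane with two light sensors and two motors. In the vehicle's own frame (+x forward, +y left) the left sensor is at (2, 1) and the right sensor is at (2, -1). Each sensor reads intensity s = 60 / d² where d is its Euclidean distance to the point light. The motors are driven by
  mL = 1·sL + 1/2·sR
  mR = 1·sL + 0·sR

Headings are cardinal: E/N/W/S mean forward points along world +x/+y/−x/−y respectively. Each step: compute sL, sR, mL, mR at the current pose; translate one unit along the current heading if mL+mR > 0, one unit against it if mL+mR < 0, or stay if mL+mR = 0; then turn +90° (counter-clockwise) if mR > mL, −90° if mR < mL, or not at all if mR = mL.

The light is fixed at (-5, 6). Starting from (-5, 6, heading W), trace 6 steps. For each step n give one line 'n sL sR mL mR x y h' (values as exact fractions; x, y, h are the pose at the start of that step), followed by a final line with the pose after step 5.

0 12 12 18 12 -5 6 W
1 15/2 15 15 15/2 -6 6 N
2 12 60 42 12 -6 7 E
3 30 30 45 30 -5 7 S
4 12 12 18 12 -5 6 W
5 15/2 15 15 15/2 -6 6 N
final -6 7 E

n=0: pose=(-5,6,W); sL=12, sR=12; mL=18, mR=12; mL+mR=30 → advance +1; mR−mL=-6 → turn -1·90°
n=1: pose=(-6,6,N); sL=15/2, sR=15; mL=15, mR=15/2; mL+mR=45/2 → advance +1; mR−mL=-15/2 → turn -1·90°
n=2: pose=(-6,7,E); sL=12, sR=60; mL=42, mR=12; mL+mR=54 → advance +1; mR−mL=-30 → turn -1·90°
n=3: pose=(-5,7,S); sL=30, sR=30; mL=45, mR=30; mL+mR=75 → advance +1; mR−mL=-15 → turn -1·90°
n=4: pose=(-5,6,W); sL=12, sR=12; mL=18, mR=12; mL+mR=30 → advance +1; mR−mL=-6 → turn -1·90°
n=5: pose=(-6,6,N); sL=15/2, sR=15; mL=15, mR=15/2; mL+mR=45/2 → advance +1; mR−mL=-15/2 → turn -1·90°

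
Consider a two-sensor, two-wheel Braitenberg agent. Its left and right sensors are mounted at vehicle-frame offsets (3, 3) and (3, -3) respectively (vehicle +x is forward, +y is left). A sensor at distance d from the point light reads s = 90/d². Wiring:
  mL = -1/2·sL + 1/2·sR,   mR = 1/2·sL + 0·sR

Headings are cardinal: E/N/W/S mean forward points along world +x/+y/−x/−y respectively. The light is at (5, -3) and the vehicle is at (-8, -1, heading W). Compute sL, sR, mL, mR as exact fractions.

90/257 90/281 -1080/72217 45/257

left sensor world pos  = (-11, -4); dL² = 257
right sensor world pos = (-11, 2); dR² = 281
sL = 90/257 = 90/257
sR = 90/281 = 90/281
mL = -1/2·sL + 1/2·sR = -1080/72217
mR = 1/2·sL + 0·sR = 45/257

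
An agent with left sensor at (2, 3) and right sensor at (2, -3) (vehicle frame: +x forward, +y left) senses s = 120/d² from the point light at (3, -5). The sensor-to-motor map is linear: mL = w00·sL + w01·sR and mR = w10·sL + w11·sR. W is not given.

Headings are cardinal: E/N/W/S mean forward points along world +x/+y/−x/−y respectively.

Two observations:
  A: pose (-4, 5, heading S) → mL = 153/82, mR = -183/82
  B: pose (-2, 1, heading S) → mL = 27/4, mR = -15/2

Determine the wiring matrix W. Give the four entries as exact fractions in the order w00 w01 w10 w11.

1 1/2 -1 -1

obs A: pose=(-4,5,S) → sL=3/2, sR=30/41, mL=153/82, mR=-183/82
obs B: pose=(-2,1,S) → sL=6, sR=3/2, mL=27/4, mR=-15/2
sensor matrix S = [[3/2, 30/41], [6, 3/2]]; det S = -351/164
solve [mL_A; mL_B] = S·[w00; w01] and [mR_A; mR_B] = S·[w10; w11]:
  w00 = 1, w01 = 1/2, w10 = -1, w11 = -1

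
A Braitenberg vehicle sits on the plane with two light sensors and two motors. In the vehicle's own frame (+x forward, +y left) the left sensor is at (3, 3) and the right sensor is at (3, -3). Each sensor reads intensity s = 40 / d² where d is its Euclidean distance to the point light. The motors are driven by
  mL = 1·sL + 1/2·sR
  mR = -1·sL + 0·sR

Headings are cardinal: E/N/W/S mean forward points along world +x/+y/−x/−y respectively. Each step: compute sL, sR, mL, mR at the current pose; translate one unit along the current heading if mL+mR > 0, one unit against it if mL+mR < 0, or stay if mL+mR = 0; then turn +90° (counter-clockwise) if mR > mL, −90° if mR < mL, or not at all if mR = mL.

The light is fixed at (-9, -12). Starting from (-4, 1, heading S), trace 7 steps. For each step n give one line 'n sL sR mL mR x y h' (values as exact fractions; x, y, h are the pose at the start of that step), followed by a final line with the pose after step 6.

0 10/41 5/13 465/1066 -10/41 -4 1 S
1 8/17 40/229 2172/3893 -8/17 -4 0 W
2 20/113 20/137 3870/15481 -20/113 -5 0 N
3 8/61 40/149 2412/9089 -8/61 -5 1 E
4 10/41 5/13 465/1066 -10/41 -4 1 S
5 8/17 40/229 2172/3893 -8/17 -4 0 W
6 20/113 20/137 3870/15481 -20/113 -5 0 N
final -5 1 E

n=0: pose=(-4,1,S); sL=10/41, sR=5/13; mL=465/1066, mR=-10/41; mL+mR=5/26 → advance +1; mR−mL=-725/1066 → turn -1·90°
n=1: pose=(-4,0,W); sL=8/17, sR=40/229; mL=2172/3893, mR=-8/17; mL+mR=20/229 → advance +1; mR−mL=-4004/3893 → turn -1·90°
n=2: pose=(-5,0,N); sL=20/113, sR=20/137; mL=3870/15481, mR=-20/113; mL+mR=10/137 → advance +1; mR−mL=-6610/15481 → turn -1·90°
n=3: pose=(-5,1,E); sL=8/61, sR=40/149; mL=2412/9089, mR=-8/61; mL+mR=20/149 → advance +1; mR−mL=-3604/9089 → turn -1·90°
n=4: pose=(-4,1,S); sL=10/41, sR=5/13; mL=465/1066, mR=-10/41; mL+mR=5/26 → advance +1; mR−mL=-725/1066 → turn -1·90°
n=5: pose=(-4,0,W); sL=8/17, sR=40/229; mL=2172/3893, mR=-8/17; mL+mR=20/229 → advance +1; mR−mL=-4004/3893 → turn -1·90°
n=6: pose=(-5,0,N); sL=20/113, sR=20/137; mL=3870/15481, mR=-20/113; mL+mR=10/137 → advance +1; mR−mL=-6610/15481 → turn -1·90°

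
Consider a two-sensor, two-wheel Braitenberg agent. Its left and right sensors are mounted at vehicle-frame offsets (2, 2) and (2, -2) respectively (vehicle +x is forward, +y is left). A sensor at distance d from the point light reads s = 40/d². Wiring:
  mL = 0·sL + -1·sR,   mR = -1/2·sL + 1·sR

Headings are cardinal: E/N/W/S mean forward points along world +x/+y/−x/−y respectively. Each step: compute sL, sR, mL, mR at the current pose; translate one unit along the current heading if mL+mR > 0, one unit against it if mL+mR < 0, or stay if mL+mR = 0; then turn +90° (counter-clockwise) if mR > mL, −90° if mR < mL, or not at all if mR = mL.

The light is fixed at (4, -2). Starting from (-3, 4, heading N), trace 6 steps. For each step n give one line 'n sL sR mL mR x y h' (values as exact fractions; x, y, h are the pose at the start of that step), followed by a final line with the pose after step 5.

0 8/29 40/89 -40/89 804/2581 -3 4 N
1 4/9 4/13 -4/13 10/117 -3 3 W
2 8/5 40/73 -40/73 -92/365 -2 3 S
3 1/2 5/4 -5/4 1 -2 4 E
4 8/29 40/89 -40/89 804/2581 -3 4 N
5 4/9 4/13 -4/13 10/117 -3 3 W
final -2 3 S

n=0: pose=(-3,4,N); sL=8/29, sR=40/89; mL=-40/89, mR=804/2581; mL+mR=-4/29 → advance -1; mR−mL=1964/2581 → turn +1·90°
n=1: pose=(-3,3,W); sL=4/9, sR=4/13; mL=-4/13, mR=10/117; mL+mR=-2/9 → advance -1; mR−mL=46/117 → turn +1·90°
n=2: pose=(-2,3,S); sL=8/5, sR=40/73; mL=-40/73, mR=-92/365; mL+mR=-4/5 → advance -1; mR−mL=108/365 → turn +1·90°
n=3: pose=(-2,4,E); sL=1/2, sR=5/4; mL=-5/4, mR=1; mL+mR=-1/4 → advance -1; mR−mL=9/4 → turn +1·90°
n=4: pose=(-3,4,N); sL=8/29, sR=40/89; mL=-40/89, mR=804/2581; mL+mR=-4/29 → advance -1; mR−mL=1964/2581 → turn +1·90°
n=5: pose=(-3,3,W); sL=4/9, sR=4/13; mL=-4/13, mR=10/117; mL+mR=-2/9 → advance -1; mR−mL=46/117 → turn +1·90°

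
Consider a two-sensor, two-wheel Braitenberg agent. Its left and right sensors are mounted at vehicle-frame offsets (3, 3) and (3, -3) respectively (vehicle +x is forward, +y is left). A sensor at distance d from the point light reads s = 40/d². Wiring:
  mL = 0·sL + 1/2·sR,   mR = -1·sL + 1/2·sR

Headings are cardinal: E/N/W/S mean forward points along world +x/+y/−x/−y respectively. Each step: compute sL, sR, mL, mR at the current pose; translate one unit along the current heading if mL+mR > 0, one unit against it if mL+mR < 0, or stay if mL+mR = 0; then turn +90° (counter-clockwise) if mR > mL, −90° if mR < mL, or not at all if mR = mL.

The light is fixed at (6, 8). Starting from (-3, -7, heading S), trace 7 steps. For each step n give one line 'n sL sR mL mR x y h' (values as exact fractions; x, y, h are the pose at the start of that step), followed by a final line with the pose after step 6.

n=0: pose=(-3,-7,S); sL=1/9, sR=10/117; mL=5/117, mR=-8/117; mL+mR=-1/39 → advance -1; mR−mL=-1/9 → turn -1·90°
n=1: pose=(-3,-6,W); sL=40/433, sR=8/53; mL=4/53, mR=-388/22949; mL+mR=1344/22949 → advance +1; mR−mL=-40/433 → turn -1·90°
n=2: pose=(-4,-6,N); sL=4/29, sR=4/17; mL=2/17, mR=-10/493; mL+mR=48/493 → advance +1; mR−mL=-4/29 → turn -1·90°
n=3: pose=(-4,-5,E); sL=40/149, sR=8/61; mL=4/61, mR=-1844/9089; mL+mR=-1248/9089 → advance -1; mR−mL=-40/149 → turn -1·90°
n=4: pose=(-5,-5,S); sL=1/8, sR=10/113; mL=5/113, mR=-73/904; mL+mR=-33/904 → advance -1; mR−mL=-1/8 → turn -1·90°
n=5: pose=(-5,-4,W); sL=40/421, sR=40/277; mL=20/277, mR=-2660/116617; mL+mR=5760/116617 → advance +1; mR−mL=-40/421 → turn -1·90°
n=6: pose=(-6,-4,N); sL=20/153, sR=20/81; mL=10/81, mR=-10/1377; mL+mR=160/1377 → advance +1; mR−mL=-20/153 → turn -1·90°

0 1/9 10/117 5/117 -8/117 -3 -7 S
1 40/433 8/53 4/53 -388/22949 -3 -6 W
2 4/29 4/17 2/17 -10/493 -4 -6 N
3 40/149 8/61 4/61 -1844/9089 -4 -5 E
4 1/8 10/113 5/113 -73/904 -5 -5 S
5 40/421 40/277 20/277 -2660/116617 -5 -4 W
6 20/153 20/81 10/81 -10/1377 -6 -4 N
final -6 -3 E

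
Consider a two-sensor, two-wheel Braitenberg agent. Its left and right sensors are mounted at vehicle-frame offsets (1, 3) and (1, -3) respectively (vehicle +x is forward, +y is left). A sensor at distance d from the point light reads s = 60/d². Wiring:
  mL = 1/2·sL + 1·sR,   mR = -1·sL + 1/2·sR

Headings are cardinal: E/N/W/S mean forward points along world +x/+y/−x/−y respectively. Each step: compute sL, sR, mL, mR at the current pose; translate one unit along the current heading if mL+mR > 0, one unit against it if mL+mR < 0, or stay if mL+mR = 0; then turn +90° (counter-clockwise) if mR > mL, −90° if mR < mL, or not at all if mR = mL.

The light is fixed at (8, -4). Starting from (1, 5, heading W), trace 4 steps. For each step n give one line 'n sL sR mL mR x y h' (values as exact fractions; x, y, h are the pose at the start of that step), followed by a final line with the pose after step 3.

0 3/5 15/52 153/260 -237/520 1 5 W
1 60/221 12/25 3402/5525 -174/5525 0 5 N
2 30/109 30/49 4005/5341 165/5341 0 6 E
3 60/97 60/181 11250/17557 -7950/17557 1 6 S
final 1 5 W

n=0: pose=(1,5,W); sL=3/5, sR=15/52; mL=153/260, mR=-237/520; mL+mR=69/520 → advance +1; mR−mL=-543/520 → turn -1·90°
n=1: pose=(0,5,N); sL=60/221, sR=12/25; mL=3402/5525, mR=-174/5525; mL+mR=3228/5525 → advance +1; mR−mL=-3576/5525 → turn -1·90°
n=2: pose=(0,6,E); sL=30/109, sR=30/49; mL=4005/5341, mR=165/5341; mL+mR=4170/5341 → advance +1; mR−mL=-3840/5341 → turn -1·90°
n=3: pose=(1,6,S); sL=60/97, sR=60/181; mL=11250/17557, mR=-7950/17557; mL+mR=3300/17557 → advance +1; mR−mL=-19200/17557 → turn -1·90°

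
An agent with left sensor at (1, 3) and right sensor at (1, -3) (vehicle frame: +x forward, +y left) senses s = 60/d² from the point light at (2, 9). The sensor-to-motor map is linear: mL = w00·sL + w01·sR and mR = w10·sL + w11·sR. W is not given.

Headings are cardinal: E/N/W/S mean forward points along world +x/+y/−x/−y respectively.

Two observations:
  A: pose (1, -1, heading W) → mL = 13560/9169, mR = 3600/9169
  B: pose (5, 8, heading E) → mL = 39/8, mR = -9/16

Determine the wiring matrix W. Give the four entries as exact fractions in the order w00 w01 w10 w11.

obs A: pose=(1,-1,W) → sL=60/173, sR=60/53, mL=13560/9169, mR=3600/9169
obs B: pose=(5,8,E) → sL=3, sR=15/8, mL=39/8, mR=-9/16
sensor matrix S = [[60/173, 60/53], [3, 15/8]]; det S = -50355/18338
solve [mL_A; mL_B] = S·[w00; w01] and [mR_A; mR_B] = S·[w10; w11]:
  w00 = 1, w01 = 1, w10 = -1/2, w11 = 1/2

1 1 -1/2 1/2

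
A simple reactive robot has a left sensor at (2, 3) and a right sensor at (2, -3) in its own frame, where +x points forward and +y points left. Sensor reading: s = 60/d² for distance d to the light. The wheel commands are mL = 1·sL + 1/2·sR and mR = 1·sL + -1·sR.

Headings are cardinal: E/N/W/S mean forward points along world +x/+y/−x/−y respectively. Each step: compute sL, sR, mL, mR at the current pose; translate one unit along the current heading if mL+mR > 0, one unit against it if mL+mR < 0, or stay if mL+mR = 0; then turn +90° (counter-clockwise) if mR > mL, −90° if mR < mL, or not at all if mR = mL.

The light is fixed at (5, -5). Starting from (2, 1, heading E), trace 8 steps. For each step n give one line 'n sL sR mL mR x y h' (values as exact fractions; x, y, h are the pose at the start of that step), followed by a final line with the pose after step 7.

0 30/41 6 153/41 -216/41 2 1 E
1 60/17 12/13 882/221 576/221 1 1 S
2 3/2 3/5 9/5 9/10 1 0 W
3 60/113 60/53 6570/5989 -3600/5989 0 0 N
4 2/3 10/3 7/3 -8/3 0 1 E
5 12/5 60/97 1314/485 864/485 -1 1 S
6 15/17 15/32 1215/1088 225/544 -1 0 W
7 60/149 12/13 1674/1937 -1008/1937 -2 0 N
final -2 1 E

n=0: pose=(2,1,E); sL=30/41, sR=6; mL=153/41, mR=-216/41; mL+mR=-63/41 → advance -1; mR−mL=-9 → turn -1·90°
n=1: pose=(1,1,S); sL=60/17, sR=12/13; mL=882/221, mR=576/221; mL+mR=1458/221 → advance +1; mR−mL=-18/13 → turn -1·90°
n=2: pose=(1,0,W); sL=3/2, sR=3/5; mL=9/5, mR=9/10; mL+mR=27/10 → advance +1; mR−mL=-9/10 → turn -1·90°
n=3: pose=(0,0,N); sL=60/113, sR=60/53; mL=6570/5989, mR=-3600/5989; mL+mR=2970/5989 → advance +1; mR−mL=-90/53 → turn -1·90°
n=4: pose=(0,1,E); sL=2/3, sR=10/3; mL=7/3, mR=-8/3; mL+mR=-1/3 → advance -1; mR−mL=-5 → turn -1·90°
n=5: pose=(-1,1,S); sL=12/5, sR=60/97; mL=1314/485, mR=864/485; mL+mR=2178/485 → advance +1; mR−mL=-90/97 → turn -1·90°
n=6: pose=(-1,0,W); sL=15/17, sR=15/32; mL=1215/1088, mR=225/544; mL+mR=1665/1088 → advance +1; mR−mL=-45/64 → turn -1·90°
n=7: pose=(-2,0,N); sL=60/149, sR=12/13; mL=1674/1937, mR=-1008/1937; mL+mR=666/1937 → advance +1; mR−mL=-18/13 → turn -1·90°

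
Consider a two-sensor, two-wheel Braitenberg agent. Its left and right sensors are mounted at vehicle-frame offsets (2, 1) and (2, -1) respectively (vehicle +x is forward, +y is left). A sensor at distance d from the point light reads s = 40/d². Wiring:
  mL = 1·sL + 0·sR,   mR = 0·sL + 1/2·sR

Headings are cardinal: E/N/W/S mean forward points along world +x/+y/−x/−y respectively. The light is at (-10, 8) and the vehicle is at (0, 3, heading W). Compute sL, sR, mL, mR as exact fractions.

left sensor world pos  = (-2, 2); dL² = 100
right sensor world pos = (-2, 4); dR² = 80
sL = 40/100 = 2/5
sR = 40/80 = 1/2
mL = 1·sL + 0·sR = 2/5
mR = 0·sL + 1/2·sR = 1/4

2/5 1/2 2/5 1/4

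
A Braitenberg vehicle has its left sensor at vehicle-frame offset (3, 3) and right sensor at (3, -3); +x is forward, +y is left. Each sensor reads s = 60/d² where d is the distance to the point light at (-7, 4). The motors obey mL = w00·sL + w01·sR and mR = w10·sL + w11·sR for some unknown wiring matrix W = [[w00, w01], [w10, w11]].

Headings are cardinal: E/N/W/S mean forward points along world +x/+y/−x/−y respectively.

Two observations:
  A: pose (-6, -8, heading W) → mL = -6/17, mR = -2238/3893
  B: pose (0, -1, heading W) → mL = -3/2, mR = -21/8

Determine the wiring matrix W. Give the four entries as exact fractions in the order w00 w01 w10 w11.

obs A: pose=(-6,-8,W) → sL=60/229, sR=12/17, mL=-6/17, mR=-2238/3893
obs B: pose=(0,-1,W) → sL=3/4, sR=3, mL=-3/2, mR=-21/8
sensor matrix S = [[60/229, 12/17], [3/4, 3]]; det S = 999/3893
solve [mL_A; mL_B] = S·[w00; w01] and [mR_A; mR_B] = S·[w10; w11]:
  w00 = 0, w01 = -1/2, w10 = 1/2, w11 = -1

0 -1/2 1/2 -1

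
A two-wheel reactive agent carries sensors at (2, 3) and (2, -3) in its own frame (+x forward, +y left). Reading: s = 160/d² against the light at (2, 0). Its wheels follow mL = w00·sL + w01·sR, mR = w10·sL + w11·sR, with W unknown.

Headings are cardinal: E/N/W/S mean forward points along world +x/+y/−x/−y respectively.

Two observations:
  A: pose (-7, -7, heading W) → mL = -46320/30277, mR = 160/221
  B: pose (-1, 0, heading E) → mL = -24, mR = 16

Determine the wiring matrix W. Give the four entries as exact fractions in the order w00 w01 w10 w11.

obs A: pose=(-7,-7,W) → sL=160/221, sR=160/137, mL=-46320/30277, mR=160/221
obs B: pose=(-1,0,E) → sL=16, sR=16, mL=-24, mR=16
sensor matrix S = [[160/221, 160/137], [16, 16]]; det S = -215040/30277
solve [mL_A; mL_B] = S·[w00; w01] and [mR_A; mR_B] = S·[w10; w11]:
  w00 = -1/2, w01 = -1, w10 = 1, w11 = 0

-1/2 -1 1 0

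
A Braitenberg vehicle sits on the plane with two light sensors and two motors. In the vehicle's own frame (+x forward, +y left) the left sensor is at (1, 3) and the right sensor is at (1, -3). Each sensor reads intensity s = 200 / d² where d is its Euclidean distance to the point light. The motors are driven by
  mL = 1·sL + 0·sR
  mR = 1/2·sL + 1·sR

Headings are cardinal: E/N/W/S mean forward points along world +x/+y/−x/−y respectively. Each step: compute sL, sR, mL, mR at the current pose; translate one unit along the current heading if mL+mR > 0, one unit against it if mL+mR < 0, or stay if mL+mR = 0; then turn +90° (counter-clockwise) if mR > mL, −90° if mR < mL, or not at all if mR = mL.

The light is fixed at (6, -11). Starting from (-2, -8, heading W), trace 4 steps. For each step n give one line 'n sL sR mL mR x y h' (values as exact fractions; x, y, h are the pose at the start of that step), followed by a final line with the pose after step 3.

0 200/81 200/117 200/81 3100/1053 -2 -8 W
1 5 50/37 5 285/74 -3 -8 S
2 200/101 8/5 200/101 1308/505 -3 -9 W
3 4 20/17 4 54/17 -4 -9 S
final -4 -10 W

n=0: pose=(-2,-8,W); sL=200/81, sR=200/117; mL=200/81, mR=3100/1053; mL+mR=1900/351 → advance +1; mR−mL=500/1053 → turn +1·90°
n=1: pose=(-3,-8,S); sL=5, sR=50/37; mL=5, mR=285/74; mL+mR=655/74 → advance +1; mR−mL=-85/74 → turn -1·90°
n=2: pose=(-3,-9,W); sL=200/101, sR=8/5; mL=200/101, mR=1308/505; mL+mR=2308/505 → advance +1; mR−mL=308/505 → turn +1·90°
n=3: pose=(-4,-9,S); sL=4, sR=20/17; mL=4, mR=54/17; mL+mR=122/17 → advance +1; mR−mL=-14/17 → turn -1·90°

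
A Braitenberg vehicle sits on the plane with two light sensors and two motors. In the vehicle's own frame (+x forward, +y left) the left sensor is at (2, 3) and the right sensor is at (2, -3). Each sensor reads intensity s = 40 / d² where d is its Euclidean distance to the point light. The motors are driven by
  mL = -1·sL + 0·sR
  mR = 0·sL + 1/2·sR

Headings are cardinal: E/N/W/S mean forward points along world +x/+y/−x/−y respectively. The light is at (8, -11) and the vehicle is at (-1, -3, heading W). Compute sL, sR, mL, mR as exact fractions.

left sensor world pos  = (-3, -6); dL² = 146
right sensor world pos = (-3, 0); dR² = 242
sL = 40/146 = 20/73
sR = 40/242 = 20/121
mL = -1·sL + 0·sR = -20/73
mR = 0·sL + 1/2·sR = 10/121

20/73 20/121 -20/73 10/121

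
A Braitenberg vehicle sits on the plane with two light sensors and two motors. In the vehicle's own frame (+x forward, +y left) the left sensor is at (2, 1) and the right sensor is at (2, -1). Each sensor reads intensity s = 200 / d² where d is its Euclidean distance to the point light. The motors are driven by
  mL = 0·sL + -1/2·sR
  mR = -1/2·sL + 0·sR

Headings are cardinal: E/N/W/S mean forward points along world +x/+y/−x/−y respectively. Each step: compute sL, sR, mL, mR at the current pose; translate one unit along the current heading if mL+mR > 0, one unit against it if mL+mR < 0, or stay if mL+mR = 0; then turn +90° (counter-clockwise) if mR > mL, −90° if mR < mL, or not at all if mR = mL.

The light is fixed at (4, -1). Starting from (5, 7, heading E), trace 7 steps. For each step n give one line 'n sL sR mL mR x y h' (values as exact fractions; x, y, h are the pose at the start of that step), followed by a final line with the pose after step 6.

n=0: pose=(5,7,E); sL=20/9, sR=100/29; mL=-50/29, mR=-10/9; mL+mR=-740/261 → advance -1; mR−mL=160/261 → turn +1·90°
n=1: pose=(4,7,N); sL=200/101, sR=200/101; mL=-100/101, mR=-100/101; mL+mR=-200/101 → advance -1; mR−mL=0 → turn +0·90°
n=2: pose=(4,6,N); sL=100/41, sR=100/41; mL=-50/41, mR=-50/41; mL+mR=-100/41 → advance -1; mR−mL=0 → turn +0·90°
n=3: pose=(4,5,N); sL=40/13, sR=40/13; mL=-20/13, mR=-20/13; mL+mR=-40/13 → advance -1; mR−mL=0 → turn +0·90°
n=4: pose=(4,4,N); sL=4, sR=4; mL=-2, mR=-2; mL+mR=-4 → advance -1; mR−mL=0 → turn +0·90°
n=5: pose=(4,3,N); sL=200/37, sR=200/37; mL=-100/37, mR=-100/37; mL+mR=-200/37 → advance -1; mR−mL=0 → turn +0·90°
n=6: pose=(4,2,N); sL=100/13, sR=100/13; mL=-50/13, mR=-50/13; mL+mR=-100/13 → advance -1; mR−mL=0 → turn +0·90°

0 20/9 100/29 -50/29 -10/9 5 7 E
1 200/101 200/101 -100/101 -100/101 4 7 N
2 100/41 100/41 -50/41 -50/41 4 6 N
3 40/13 40/13 -20/13 -20/13 4 5 N
4 4 4 -2 -2 4 4 N
5 200/37 200/37 -100/37 -100/37 4 3 N
6 100/13 100/13 -50/13 -50/13 4 2 N
final 4 1 N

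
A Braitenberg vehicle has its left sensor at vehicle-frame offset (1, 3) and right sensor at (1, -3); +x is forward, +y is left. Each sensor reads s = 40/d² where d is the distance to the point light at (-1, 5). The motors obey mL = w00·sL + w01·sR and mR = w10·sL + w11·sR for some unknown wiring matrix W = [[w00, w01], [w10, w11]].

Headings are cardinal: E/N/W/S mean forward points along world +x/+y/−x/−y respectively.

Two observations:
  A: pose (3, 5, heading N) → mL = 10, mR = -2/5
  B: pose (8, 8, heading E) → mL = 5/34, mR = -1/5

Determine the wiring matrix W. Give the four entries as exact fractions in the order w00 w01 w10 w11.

obs A: pose=(3,5,N) → sL=20, sR=4/5, mL=10, mR=-2/5
obs B: pose=(8,8,E) → sL=5/17, sR=2/5, mL=5/34, mR=-1/5
sensor matrix S = [[20, 4/5], [5/17, 2/5]]; det S = 132/17
solve [mL_A; mL_B] = S·[w00; w01] and [mR_A; mR_B] = S·[w10; w11]:
  w00 = 1/2, w01 = 0, w10 = 0, w11 = -1/2

1/2 0 0 -1/2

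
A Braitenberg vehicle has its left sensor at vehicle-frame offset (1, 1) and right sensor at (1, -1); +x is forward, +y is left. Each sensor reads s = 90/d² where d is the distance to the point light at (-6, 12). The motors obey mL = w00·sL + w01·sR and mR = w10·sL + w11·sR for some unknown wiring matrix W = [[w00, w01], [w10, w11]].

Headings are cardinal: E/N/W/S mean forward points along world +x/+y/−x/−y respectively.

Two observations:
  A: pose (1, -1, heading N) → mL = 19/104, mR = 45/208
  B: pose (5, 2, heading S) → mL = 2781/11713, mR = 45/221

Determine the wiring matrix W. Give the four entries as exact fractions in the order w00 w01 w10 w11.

obs A: pose=(1,-1,N) → sL=1/2, sR=45/104, mL=19/104, mR=45/208
obs B: pose=(5,2,S) → sL=18/53, sR=90/221, mL=2781/11713, mR=45/221
sensor matrix S = [[1/2, 45/104], [18/53, 90/221]]; det S = 2655/46852
solve [mL_A; mL_B] = S·[w00; w01] and [mR_A; mR_B] = S·[w10; w11]:
  w00 = -1/2, w01 = 1, w10 = 0, w11 = 1/2

-1/2 1 0 1/2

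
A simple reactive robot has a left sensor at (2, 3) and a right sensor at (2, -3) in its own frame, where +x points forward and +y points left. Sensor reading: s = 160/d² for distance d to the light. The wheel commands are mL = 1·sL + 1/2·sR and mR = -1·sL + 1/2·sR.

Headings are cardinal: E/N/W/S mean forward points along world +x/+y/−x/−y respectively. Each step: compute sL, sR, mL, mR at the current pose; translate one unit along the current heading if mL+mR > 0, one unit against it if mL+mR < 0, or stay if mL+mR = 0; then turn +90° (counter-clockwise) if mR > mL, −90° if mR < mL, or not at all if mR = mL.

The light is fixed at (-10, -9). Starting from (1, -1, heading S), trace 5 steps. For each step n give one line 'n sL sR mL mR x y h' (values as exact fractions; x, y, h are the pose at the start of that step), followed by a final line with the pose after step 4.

n=0: pose=(1,-1,S); sL=20/29, sR=8/5; mL=216/145, mR=16/145; mL+mR=8/5 → advance +1; mR−mL=-40/29 → turn -1·90°
n=1: pose=(1,-2,W); sL=160/97, sR=160/181; mL=36720/17557, mR=-21200/17557; mL+mR=160/181 → advance +1; mR−mL=-320/97 → turn -1·90°
n=2: pose=(0,-2,N); sL=16/13, sR=16/25; mL=504/325, mR=-296/325; mL+mR=16/25 → advance +1; mR−mL=-32/13 → turn -1·90°
n=3: pose=(0,-1,E); sL=32/53, sR=160/169; mL=9648/8957, mR=-1168/8957; mL+mR=160/169 → advance +1; mR−mL=-64/53 → turn -1·90°
n=4: pose=(1,-1,S); sL=20/29, sR=8/5; mL=216/145, mR=16/145; mL+mR=8/5 → advance +1; mR−mL=-40/29 → turn -1·90°

0 20/29 8/5 216/145 16/145 1 -1 S
1 160/97 160/181 36720/17557 -21200/17557 1 -2 W
2 16/13 16/25 504/325 -296/325 0 -2 N
3 32/53 160/169 9648/8957 -1168/8957 0 -1 E
4 20/29 8/5 216/145 16/145 1 -1 S
final 1 -2 W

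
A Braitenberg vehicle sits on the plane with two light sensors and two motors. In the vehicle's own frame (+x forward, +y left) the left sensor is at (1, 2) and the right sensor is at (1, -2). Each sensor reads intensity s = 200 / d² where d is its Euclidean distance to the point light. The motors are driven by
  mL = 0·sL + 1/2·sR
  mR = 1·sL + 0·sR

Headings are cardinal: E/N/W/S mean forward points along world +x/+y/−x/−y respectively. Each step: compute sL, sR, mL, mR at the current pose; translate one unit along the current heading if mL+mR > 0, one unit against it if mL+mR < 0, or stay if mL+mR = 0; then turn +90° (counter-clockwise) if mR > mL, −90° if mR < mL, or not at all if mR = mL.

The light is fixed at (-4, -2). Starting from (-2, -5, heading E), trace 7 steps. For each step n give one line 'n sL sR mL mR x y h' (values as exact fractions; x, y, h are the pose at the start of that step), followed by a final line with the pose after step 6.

n=0: pose=(-2,-5,E); sL=20, sR=100/17; mL=50/17, mR=20; mL+mR=390/17 → advance +1; mR−mL=290/17 → turn +1·90°
n=1: pose=(-1,-5,N); sL=40, sR=200/29; mL=100/29, mR=40; mL+mR=1260/29 → advance +1; mR−mL=1060/29 → turn +1·90°
n=2: pose=(-1,-4,W); sL=10, sR=50; mL=25, mR=10; mL+mR=35 → advance +1; mR−mL=-15 → turn -1·90°
n=3: pose=(-2,-4,N); sL=200, sR=200/17; mL=100/17, mR=200; mL+mR=3500/17 → advance +1; mR−mL=3300/17 → turn +1·90°
n=4: pose=(-2,-3,W); sL=20, sR=100; mL=50, mR=20; mL+mR=70 → advance +1; mR−mL=-30 → turn -1·90°
n=5: pose=(-3,-3,N); sL=200, sR=200/9; mL=100/9, mR=200; mL+mR=1900/9 → advance +1; mR−mL=1700/9 → turn +1·90°
n=6: pose=(-3,-2,W); sL=50, sR=50; mL=25, mR=50; mL+mR=75 → advance +1; mR−mL=25 → turn +1·90°

0 20 100/17 50/17 20 -2 -5 E
1 40 200/29 100/29 40 -1 -5 N
2 10 50 25 10 -1 -4 W
3 200 200/17 100/17 200 -2 -4 N
4 20 100 50 20 -2 -3 W
5 200 200/9 100/9 200 -3 -3 N
6 50 50 25 50 -3 -2 W
final -4 -2 S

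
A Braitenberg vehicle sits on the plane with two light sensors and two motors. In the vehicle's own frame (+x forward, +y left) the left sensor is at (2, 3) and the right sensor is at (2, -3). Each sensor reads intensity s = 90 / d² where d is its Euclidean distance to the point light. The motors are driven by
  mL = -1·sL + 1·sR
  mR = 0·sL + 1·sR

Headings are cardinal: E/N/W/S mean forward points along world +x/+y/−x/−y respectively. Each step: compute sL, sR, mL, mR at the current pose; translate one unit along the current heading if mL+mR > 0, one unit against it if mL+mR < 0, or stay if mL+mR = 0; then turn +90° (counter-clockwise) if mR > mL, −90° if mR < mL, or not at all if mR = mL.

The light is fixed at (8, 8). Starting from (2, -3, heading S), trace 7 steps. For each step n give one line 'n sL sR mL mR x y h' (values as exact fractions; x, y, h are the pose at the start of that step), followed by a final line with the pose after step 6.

n=0: pose=(2,-3,S); sL=45/89, sR=9/25; mL=-324/2225, mR=9/25; mL+mR=477/2225 → advance +1; mR−mL=45/89 → turn +1·90°
n=1: pose=(2,-4,E); sL=90/97, sR=90/241; mL=-12960/23377, mR=90/241; mL+mR=-4230/23377 → advance -1; mR−mL=90/97 → turn +1·90°
n=2: pose=(1,-4,N); sL=9/20, sR=45/58; mL=189/580, mR=45/58; mL+mR=639/580 → advance +1; mR−mL=9/20 → turn +1·90°
n=3: pose=(1,-3,W); sL=90/277, sR=18/29; mL=2376/8033, mR=18/29; mL+mR=7362/8033 → advance +1; mR−mL=90/277 → turn +1·90°
n=4: pose=(0,-3,S); sL=45/97, sR=9/29; mL=-432/2813, mR=9/29; mL+mR=441/2813 → advance +1; mR−mL=45/97 → turn +1·90°
n=5: pose=(0,-4,E); sL=10/13, sR=10/29; mL=-160/377, mR=10/29; mL+mR=-30/377 → advance -1; mR−mL=10/13 → turn +1·90°
n=6: pose=(-1,-4,N); sL=45/122, sR=45/68; mL=1215/4148, mR=45/68; mL+mR=990/1037 → advance +1; mR−mL=45/122 → turn +1·90°

0 45/89 9/25 -324/2225 9/25 2 -3 S
1 90/97 90/241 -12960/23377 90/241 2 -4 E
2 9/20 45/58 189/580 45/58 1 -4 N
3 90/277 18/29 2376/8033 18/29 1 -3 W
4 45/97 9/29 -432/2813 9/29 0 -3 S
5 10/13 10/29 -160/377 10/29 0 -4 E
6 45/122 45/68 1215/4148 45/68 -1 -4 N
final -1 -3 W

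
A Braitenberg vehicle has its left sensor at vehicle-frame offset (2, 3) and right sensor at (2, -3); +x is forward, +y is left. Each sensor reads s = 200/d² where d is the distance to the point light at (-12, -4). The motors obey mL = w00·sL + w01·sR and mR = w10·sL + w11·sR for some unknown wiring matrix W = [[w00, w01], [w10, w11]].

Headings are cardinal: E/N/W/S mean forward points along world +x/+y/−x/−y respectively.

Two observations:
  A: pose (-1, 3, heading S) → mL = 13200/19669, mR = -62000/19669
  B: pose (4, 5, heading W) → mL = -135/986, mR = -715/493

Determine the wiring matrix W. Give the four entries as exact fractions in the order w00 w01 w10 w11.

-1/2 1/2 -1 -1

obs A: pose=(-1,3,S) → sL=200/221, sR=200/89, mL=13200/19669, mR=-62000/19669
obs B: pose=(4,5,W) → sL=25/29, sR=10/17, mL=-135/986, mR=-715/493
sensor matrix S = [[200/221, 200/89], [25/29, 10/17]]; det S = -13623000/9696817
solve [mL_A; mL_B] = S·[w00; w01] and [mR_A; mR_B] = S·[w10; w11]:
  w00 = -1/2, w01 = 1/2, w10 = -1, w11 = -1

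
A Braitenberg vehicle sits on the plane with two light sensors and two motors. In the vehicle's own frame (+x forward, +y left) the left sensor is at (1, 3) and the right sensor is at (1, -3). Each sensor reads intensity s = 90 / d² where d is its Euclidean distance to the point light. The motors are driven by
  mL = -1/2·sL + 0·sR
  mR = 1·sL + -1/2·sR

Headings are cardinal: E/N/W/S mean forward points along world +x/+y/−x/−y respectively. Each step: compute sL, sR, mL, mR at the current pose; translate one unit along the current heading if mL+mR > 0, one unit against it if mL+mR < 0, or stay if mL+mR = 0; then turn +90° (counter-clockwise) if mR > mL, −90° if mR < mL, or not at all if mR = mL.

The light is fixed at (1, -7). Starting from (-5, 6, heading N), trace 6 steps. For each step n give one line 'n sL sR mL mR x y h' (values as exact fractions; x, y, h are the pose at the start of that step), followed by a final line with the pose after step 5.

n=0: pose=(-5,6,N); sL=90/277, sR=18/41; mL=-45/277, mR=1197/11357; mL+mR=-648/11357 → advance -1; mR−mL=3042/11357 → turn +1·90°
n=1: pose=(-5,5,W); sL=9/13, sR=45/137; mL=-9/26, mR=1881/3562; mL+mR=324/1781 → advance +1; mR−mL=1557/1781 → turn +1·90°
n=2: pose=(-6,5,S); sL=90/137, sR=90/221; mL=-45/137, mR=13725/30277; mL+mR=3780/30277 → advance +1; mR−mL=23670/30277 → turn +1·90°
n=3: pose=(-6,4,E); sL=45/116, sR=9/10; mL=-45/232, mR=-9/145; mL+mR=-297/1160 → advance -1; mR−mL=153/1160 → turn +1·90°
n=4: pose=(-7,4,N); sL=18/53, sR=90/169; mL=-9/53, mR=657/8957; mL+mR=-864/8957 → advance -1; mR−mL=2178/8957 → turn +1·90°
n=5: pose=(-7,3,W); sL=9/13, sR=9/25; mL=-9/26, mR=333/650; mL+mR=54/325 → advance +1; mR−mL=279/325 → turn +1·90°

0 90/277 18/41 -45/277 1197/11357 -5 6 N
1 9/13 45/137 -9/26 1881/3562 -5 5 W
2 90/137 90/221 -45/137 13725/30277 -6 5 S
3 45/116 9/10 -45/232 -9/145 -6 4 E
4 18/53 90/169 -9/53 657/8957 -7 4 N
5 9/13 9/25 -9/26 333/650 -7 3 W
final -8 3 S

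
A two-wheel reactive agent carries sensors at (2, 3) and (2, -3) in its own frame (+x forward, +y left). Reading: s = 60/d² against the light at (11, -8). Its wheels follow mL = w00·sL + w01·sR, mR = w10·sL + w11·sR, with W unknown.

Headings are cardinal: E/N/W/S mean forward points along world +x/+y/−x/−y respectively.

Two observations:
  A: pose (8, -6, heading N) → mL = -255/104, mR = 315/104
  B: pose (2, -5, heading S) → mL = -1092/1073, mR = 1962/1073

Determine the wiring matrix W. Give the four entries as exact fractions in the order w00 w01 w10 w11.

-1/2 -1/2 1 1/2

obs A: pose=(8,-6,N) → sL=15/13, sR=15/4, mL=-255/104, mR=315/104
obs B: pose=(2,-5,S) → sL=60/37, sR=12/29, mL=-1092/1073, mR=1962/1073
sensor matrix S = [[15/13, 15/4], [60/37, 12/29]]; det S = -78165/13949
solve [mL_A; mL_B] = S·[w00; w01] and [mR_A; mR_B] = S·[w10; w11]:
  w00 = -1/2, w01 = -1/2, w10 = 1, w11 = 1/2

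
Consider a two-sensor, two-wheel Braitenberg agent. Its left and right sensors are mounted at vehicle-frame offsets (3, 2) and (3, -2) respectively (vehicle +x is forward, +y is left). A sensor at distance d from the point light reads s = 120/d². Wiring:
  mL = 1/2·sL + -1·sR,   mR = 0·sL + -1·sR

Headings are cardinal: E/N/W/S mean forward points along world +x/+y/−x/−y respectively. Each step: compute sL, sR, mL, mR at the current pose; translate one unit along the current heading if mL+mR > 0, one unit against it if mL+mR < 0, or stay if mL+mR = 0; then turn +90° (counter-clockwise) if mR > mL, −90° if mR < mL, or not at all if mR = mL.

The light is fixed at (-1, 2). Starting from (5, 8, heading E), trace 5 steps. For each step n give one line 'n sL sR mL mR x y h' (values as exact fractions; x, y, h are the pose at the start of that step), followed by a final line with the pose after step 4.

0 24/29 120/97 -2316/2813 -120/97 5 8 E
1 60/29 20/3 -490/87 -20/3 4 8 S
2 120/29 24/17 324/493 -24/17 4 9 W
3 30/29 30/41 -255/1189 -30/41 5 9 N
4 24/29 120/97 -2316/2813 -120/97 5 8 E
final 4 8 S

n=0: pose=(5,8,E); sL=24/29, sR=120/97; mL=-2316/2813, mR=-120/97; mL+mR=-5796/2813 → advance -1; mR−mL=-12/29 → turn -1·90°
n=1: pose=(4,8,S); sL=60/29, sR=20/3; mL=-490/87, mR=-20/3; mL+mR=-1070/87 → advance -1; mR−mL=-30/29 → turn -1·90°
n=2: pose=(4,9,W); sL=120/29, sR=24/17; mL=324/493, mR=-24/17; mL+mR=-372/493 → advance -1; mR−mL=-60/29 → turn -1·90°
n=3: pose=(5,9,N); sL=30/29, sR=30/41; mL=-255/1189, mR=-30/41; mL+mR=-1125/1189 → advance -1; mR−mL=-15/29 → turn -1·90°
n=4: pose=(5,8,E); sL=24/29, sR=120/97; mL=-2316/2813, mR=-120/97; mL+mR=-5796/2813 → advance -1; mR−mL=-12/29 → turn -1·90°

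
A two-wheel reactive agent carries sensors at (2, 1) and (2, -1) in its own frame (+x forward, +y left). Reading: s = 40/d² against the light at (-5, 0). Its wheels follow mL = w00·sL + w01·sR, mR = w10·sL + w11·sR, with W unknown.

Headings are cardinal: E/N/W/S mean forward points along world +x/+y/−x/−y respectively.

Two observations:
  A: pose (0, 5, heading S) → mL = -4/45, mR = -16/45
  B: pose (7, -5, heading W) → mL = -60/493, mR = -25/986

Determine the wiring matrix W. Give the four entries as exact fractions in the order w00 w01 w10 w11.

obs A: pose=(0,5,S) → sL=8/9, sR=8/5, mL=-4/45, mR=-16/45
obs B: pose=(7,-5,W) → sL=5/17, sR=10/29, mL=-60/493, mR=-25/986
sensor matrix S = [[8/9, 8/5], [5/17, 10/29]]; det S = -728/4437
solve [mL_A; mL_B] = S·[w00; w01] and [mR_A; mR_B] = S·[w10; w11]:
  w00 = -1, w01 = 1/2, w10 = 1/2, w11 = -1/2

-1 1/2 1/2 -1/2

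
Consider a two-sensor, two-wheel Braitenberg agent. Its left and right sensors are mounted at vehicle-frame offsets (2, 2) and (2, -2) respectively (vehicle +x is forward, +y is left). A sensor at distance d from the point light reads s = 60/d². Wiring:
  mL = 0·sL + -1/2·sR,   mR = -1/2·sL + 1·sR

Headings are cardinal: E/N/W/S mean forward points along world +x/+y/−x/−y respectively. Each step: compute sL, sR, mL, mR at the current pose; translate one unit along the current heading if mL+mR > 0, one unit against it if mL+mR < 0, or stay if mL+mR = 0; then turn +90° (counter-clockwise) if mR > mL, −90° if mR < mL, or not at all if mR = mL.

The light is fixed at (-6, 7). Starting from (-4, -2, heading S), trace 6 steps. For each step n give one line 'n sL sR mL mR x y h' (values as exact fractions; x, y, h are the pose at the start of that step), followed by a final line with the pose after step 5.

n=0: pose=(-4,-2,S); sL=60/137, sR=60/121; mL=-30/121, mR=4590/16577; mL+mR=480/16577 → advance +1; mR−mL=8700/16577 → turn +1·90°
n=1: pose=(-4,-3,E); sL=3/4, sR=3/8; mL=-3/16, mR=0; mL+mR=-3/16 → advance -1; mR−mL=3/16 → turn +1·90°
n=2: pose=(-5,-3,N); sL=12/13, sR=60/73; mL=-30/73, mR=342/949; mL+mR=-48/949 → advance -1; mR−mL=732/949 → turn +1·90°
n=3: pose=(-5,-4,W); sL=6/17, sR=30/41; mL=-15/41, mR=387/697; mL+mR=132/697 → advance +1; mR−mL=642/697 → turn +1·90°
n=4: pose=(-6,-4,S); sL=60/173, sR=60/173; mL=-30/173, mR=30/173; mL+mR=0 → advance +0; mR−mL=60/173 → turn +1·90°
n=5: pose=(-6,-4,E); sL=12/17, sR=60/173; mL=-30/173, mR=-18/2941; mL+mR=-528/2941 → advance -1; mR−mL=492/2941 → turn +1·90°

0 60/137 60/121 -30/121 4590/16577 -4 -2 S
1 3/4 3/8 -3/16 0 -4 -3 E
2 12/13 60/73 -30/73 342/949 -5 -3 N
3 6/17 30/41 -15/41 387/697 -5 -4 W
4 60/173 60/173 -30/173 30/173 -6 -4 S
5 12/17 60/173 -30/173 -18/2941 -6 -4 E
final -7 -4 N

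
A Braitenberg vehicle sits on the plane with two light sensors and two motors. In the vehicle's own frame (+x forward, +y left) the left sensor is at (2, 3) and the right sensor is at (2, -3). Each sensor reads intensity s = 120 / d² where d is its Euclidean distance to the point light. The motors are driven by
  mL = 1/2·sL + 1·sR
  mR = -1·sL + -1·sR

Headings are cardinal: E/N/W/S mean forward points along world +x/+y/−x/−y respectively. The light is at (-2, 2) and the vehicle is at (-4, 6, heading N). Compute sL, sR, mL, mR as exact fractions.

left sensor world pos  = (-7, 8); dL² = 61
right sensor world pos = (-1, 8); dR² = 37
sL = 120/61 = 120/61
sR = 120/37 = 120/37
mL = 1/2·sL + 1·sR = 9540/2257
mR = -1·sL + -1·sR = -11760/2257

120/61 120/37 9540/2257 -11760/2257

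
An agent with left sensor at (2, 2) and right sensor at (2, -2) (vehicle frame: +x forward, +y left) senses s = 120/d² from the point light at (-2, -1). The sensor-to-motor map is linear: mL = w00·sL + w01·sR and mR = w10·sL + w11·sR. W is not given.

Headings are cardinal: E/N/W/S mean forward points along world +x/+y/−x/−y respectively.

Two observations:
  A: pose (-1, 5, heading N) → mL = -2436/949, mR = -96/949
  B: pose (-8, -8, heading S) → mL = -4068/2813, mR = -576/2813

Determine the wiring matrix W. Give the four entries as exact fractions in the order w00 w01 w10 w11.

-1/2 -1 -1/2 1/2

obs A: pose=(-1,5,N) → sL=24/13, sR=120/73, mL=-2436/949, mR=-96/949
obs B: pose=(-8,-8,S) → sL=120/97, sR=24/29, mL=-4068/2813, mR=-576/2813
sensor matrix S = [[24/13, 120/73], [120/97, 24/29]]; det S = -1350144/2669537
solve [mL_A; mL_B] = S·[w00; w01] and [mR_A; mR_B] = S·[w10; w11]:
  w00 = -1/2, w01 = -1, w10 = -1/2, w11 = 1/2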